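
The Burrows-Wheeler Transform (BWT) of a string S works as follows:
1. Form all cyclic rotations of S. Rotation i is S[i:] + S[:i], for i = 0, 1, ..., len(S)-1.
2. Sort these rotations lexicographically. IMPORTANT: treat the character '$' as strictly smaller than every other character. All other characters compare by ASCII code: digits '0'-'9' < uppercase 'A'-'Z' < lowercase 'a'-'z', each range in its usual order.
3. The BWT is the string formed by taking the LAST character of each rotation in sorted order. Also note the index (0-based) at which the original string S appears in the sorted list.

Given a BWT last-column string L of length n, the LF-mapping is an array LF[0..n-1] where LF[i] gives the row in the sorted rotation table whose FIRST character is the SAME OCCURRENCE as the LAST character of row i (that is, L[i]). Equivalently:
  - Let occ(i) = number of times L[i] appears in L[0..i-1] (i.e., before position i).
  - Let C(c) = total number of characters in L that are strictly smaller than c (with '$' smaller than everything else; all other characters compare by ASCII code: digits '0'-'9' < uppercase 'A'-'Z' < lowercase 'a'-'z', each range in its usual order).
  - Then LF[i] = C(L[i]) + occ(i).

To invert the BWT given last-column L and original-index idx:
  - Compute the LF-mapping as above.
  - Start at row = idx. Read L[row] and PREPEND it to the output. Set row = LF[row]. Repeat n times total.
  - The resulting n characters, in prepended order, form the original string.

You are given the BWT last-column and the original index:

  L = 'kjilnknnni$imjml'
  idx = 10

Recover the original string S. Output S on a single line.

Answer: mnjiilnlimnkjnk$

Derivation:
LF mapping: 6 4 1 8 12 7 13 14 15 2 0 3 10 5 11 9
Walk LF starting at row 10, prepending L[row]:
  step 1: row=10, L[10]='$', prepend. Next row=LF[10]=0
  step 2: row=0, L[0]='k', prepend. Next row=LF[0]=6
  step 3: row=6, L[6]='n', prepend. Next row=LF[6]=13
  step 4: row=13, L[13]='j', prepend. Next row=LF[13]=5
  step 5: row=5, L[5]='k', prepend. Next row=LF[5]=7
  step 6: row=7, L[7]='n', prepend. Next row=LF[7]=14
  step 7: row=14, L[14]='m', prepend. Next row=LF[14]=11
  step 8: row=11, L[11]='i', prepend. Next row=LF[11]=3
  step 9: row=3, L[3]='l', prepend. Next row=LF[3]=8
  step 10: row=8, L[8]='n', prepend. Next row=LF[8]=15
  step 11: row=15, L[15]='l', prepend. Next row=LF[15]=9
  step 12: row=9, L[9]='i', prepend. Next row=LF[9]=2
  step 13: row=2, L[2]='i', prepend. Next row=LF[2]=1
  step 14: row=1, L[1]='j', prepend. Next row=LF[1]=4
  step 15: row=4, L[4]='n', prepend. Next row=LF[4]=12
  step 16: row=12, L[12]='m', prepend. Next row=LF[12]=10
Reversed output: mnjiilnlimnkjnk$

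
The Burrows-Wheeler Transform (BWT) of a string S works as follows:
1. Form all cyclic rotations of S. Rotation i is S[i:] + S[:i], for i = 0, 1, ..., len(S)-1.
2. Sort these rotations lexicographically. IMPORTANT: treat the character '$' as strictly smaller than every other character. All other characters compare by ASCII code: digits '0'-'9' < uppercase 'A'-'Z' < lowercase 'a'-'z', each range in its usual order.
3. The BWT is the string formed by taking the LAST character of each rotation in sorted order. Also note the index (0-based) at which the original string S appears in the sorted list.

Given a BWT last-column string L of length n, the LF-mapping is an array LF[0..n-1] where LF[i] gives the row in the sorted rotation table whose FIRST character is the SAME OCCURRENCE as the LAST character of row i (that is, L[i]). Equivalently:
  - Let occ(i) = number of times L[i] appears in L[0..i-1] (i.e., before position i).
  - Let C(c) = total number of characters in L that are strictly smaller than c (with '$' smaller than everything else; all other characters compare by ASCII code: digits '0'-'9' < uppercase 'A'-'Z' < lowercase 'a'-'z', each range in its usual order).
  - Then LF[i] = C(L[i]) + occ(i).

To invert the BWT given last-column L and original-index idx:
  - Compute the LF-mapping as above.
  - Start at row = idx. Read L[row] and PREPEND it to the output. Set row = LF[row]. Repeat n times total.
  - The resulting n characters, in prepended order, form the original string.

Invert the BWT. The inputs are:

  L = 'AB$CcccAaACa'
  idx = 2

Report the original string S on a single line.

Answer: AaacCcCAcBA$

Derivation:
LF mapping: 1 4 0 5 9 10 11 2 7 3 6 8
Walk LF starting at row 2, prepending L[row]:
  step 1: row=2, L[2]='$', prepend. Next row=LF[2]=0
  step 2: row=0, L[0]='A', prepend. Next row=LF[0]=1
  step 3: row=1, L[1]='B', prepend. Next row=LF[1]=4
  step 4: row=4, L[4]='c', prepend. Next row=LF[4]=9
  step 5: row=9, L[9]='A', prepend. Next row=LF[9]=3
  step 6: row=3, L[3]='C', prepend. Next row=LF[3]=5
  step 7: row=5, L[5]='c', prepend. Next row=LF[5]=10
  step 8: row=10, L[10]='C', prepend. Next row=LF[10]=6
  step 9: row=6, L[6]='c', prepend. Next row=LF[6]=11
  step 10: row=11, L[11]='a', prepend. Next row=LF[11]=8
  step 11: row=8, L[8]='a', prepend. Next row=LF[8]=7
  step 12: row=7, L[7]='A', prepend. Next row=LF[7]=2
Reversed output: AaacCcCAcBA$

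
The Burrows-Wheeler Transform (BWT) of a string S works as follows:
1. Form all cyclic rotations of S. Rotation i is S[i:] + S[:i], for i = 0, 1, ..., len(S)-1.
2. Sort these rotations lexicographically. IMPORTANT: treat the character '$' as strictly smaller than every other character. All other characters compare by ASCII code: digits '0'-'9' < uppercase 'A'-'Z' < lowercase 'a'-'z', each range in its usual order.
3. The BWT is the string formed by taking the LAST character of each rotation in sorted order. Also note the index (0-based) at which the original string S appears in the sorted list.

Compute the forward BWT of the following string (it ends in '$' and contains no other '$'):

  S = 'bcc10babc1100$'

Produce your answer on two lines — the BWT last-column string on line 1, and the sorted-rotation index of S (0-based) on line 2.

All 14 rotations (rotation i = S[i:]+S[:i]):
  rot[0] = bcc10babc1100$
  rot[1] = cc10babc1100$b
  rot[2] = c10babc1100$bc
  rot[3] = 10babc1100$bcc
  rot[4] = 0babc1100$bcc1
  rot[5] = babc1100$bcc10
  rot[6] = abc1100$bcc10b
  rot[7] = bc1100$bcc10ba
  rot[8] = c1100$bcc10bab
  rot[9] = 1100$bcc10babc
  rot[10] = 100$bcc10babc1
  rot[11] = 00$bcc10babc11
  rot[12] = 0$bcc10babc110
  rot[13] = $bcc10babc1100
Sorted (with $ < everything):
  sorted[0] = $bcc10babc1100  (last char: '0')
  sorted[1] = 0$bcc10babc110  (last char: '0')
  sorted[2] = 00$bcc10babc11  (last char: '1')
  sorted[3] = 0babc1100$bcc1  (last char: '1')
  sorted[4] = 100$bcc10babc1  (last char: '1')
  sorted[5] = 10babc1100$bcc  (last char: 'c')
  sorted[6] = 1100$bcc10babc  (last char: 'c')
  sorted[7] = abc1100$bcc10b  (last char: 'b')
  sorted[8] = babc1100$bcc10  (last char: '0')
  sorted[9] = bc1100$bcc10ba  (last char: 'a')
  sorted[10] = bcc10babc1100$  (last char: '$')
  sorted[11] = c10babc1100$bc  (last char: 'c')
  sorted[12] = c1100$bcc10bab  (last char: 'b')
  sorted[13] = cc10babc1100$b  (last char: 'b')
Last column: 00111ccb0a$cbb
Original string S is at sorted index 10

Answer: 00111ccb0a$cbb
10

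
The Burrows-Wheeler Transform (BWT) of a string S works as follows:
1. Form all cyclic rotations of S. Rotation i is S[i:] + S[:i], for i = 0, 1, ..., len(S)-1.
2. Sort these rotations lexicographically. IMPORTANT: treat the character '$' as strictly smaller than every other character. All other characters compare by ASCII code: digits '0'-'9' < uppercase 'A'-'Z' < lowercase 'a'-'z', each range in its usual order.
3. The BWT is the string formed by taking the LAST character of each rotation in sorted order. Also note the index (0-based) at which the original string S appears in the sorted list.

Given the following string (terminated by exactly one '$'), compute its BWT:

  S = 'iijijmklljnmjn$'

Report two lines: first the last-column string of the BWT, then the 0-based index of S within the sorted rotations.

Answer: n$ijiimlmlknjjj
1

Derivation:
All 15 rotations (rotation i = S[i:]+S[:i]):
  rot[0] = iijijmklljnmjn$
  rot[1] = ijijmklljnmjn$i
  rot[2] = jijmklljnmjn$ii
  rot[3] = ijmklljnmjn$iij
  rot[4] = jmklljnmjn$iiji
  rot[5] = mklljnmjn$iijij
  rot[6] = klljnmjn$iijijm
  rot[7] = lljnmjn$iijijmk
  rot[8] = ljnmjn$iijijmkl
  rot[9] = jnmjn$iijijmkll
  rot[10] = nmjn$iijijmkllj
  rot[11] = mjn$iijijmklljn
  rot[12] = jn$iijijmklljnm
  rot[13] = n$iijijmklljnmj
  rot[14] = $iijijmklljnmjn
Sorted (with $ < everything):
  sorted[0] = $iijijmklljnmjn  (last char: 'n')
  sorted[1] = iijijmklljnmjn$  (last char: '$')
  sorted[2] = ijijmklljnmjn$i  (last char: 'i')
  sorted[3] = ijmklljnmjn$iij  (last char: 'j')
  sorted[4] = jijmklljnmjn$ii  (last char: 'i')
  sorted[5] = jmklljnmjn$iiji  (last char: 'i')
  sorted[6] = jn$iijijmklljnm  (last char: 'm')
  sorted[7] = jnmjn$iijijmkll  (last char: 'l')
  sorted[8] = klljnmjn$iijijm  (last char: 'm')
  sorted[9] = ljnmjn$iijijmkl  (last char: 'l')
  sorted[10] = lljnmjn$iijijmk  (last char: 'k')
  sorted[11] = mjn$iijijmklljn  (last char: 'n')
  sorted[12] = mklljnmjn$iijij  (last char: 'j')
  sorted[13] = n$iijijmklljnmj  (last char: 'j')
  sorted[14] = nmjn$iijijmkllj  (last char: 'j')
Last column: n$ijiimlmlknjjj
Original string S is at sorted index 1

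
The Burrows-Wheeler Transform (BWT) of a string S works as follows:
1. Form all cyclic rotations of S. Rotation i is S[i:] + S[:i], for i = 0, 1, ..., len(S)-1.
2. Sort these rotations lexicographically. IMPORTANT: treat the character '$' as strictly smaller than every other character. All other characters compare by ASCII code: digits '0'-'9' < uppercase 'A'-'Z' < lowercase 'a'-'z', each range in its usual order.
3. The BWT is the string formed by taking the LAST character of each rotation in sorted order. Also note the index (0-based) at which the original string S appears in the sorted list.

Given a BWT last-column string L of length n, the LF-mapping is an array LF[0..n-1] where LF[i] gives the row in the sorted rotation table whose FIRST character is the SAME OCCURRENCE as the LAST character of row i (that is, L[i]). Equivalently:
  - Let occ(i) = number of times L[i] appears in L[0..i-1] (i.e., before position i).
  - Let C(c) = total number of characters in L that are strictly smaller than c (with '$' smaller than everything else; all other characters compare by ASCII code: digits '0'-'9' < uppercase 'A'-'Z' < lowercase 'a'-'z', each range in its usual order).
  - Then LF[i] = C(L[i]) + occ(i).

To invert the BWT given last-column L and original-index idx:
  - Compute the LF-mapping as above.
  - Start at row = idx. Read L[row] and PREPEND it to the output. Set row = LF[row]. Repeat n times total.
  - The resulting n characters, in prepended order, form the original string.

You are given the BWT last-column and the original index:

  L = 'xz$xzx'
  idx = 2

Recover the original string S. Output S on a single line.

Answer: xxzzx$

Derivation:
LF mapping: 1 4 0 2 5 3
Walk LF starting at row 2, prepending L[row]:
  step 1: row=2, L[2]='$', prepend. Next row=LF[2]=0
  step 2: row=0, L[0]='x', prepend. Next row=LF[0]=1
  step 3: row=1, L[1]='z', prepend. Next row=LF[1]=4
  step 4: row=4, L[4]='z', prepend. Next row=LF[4]=5
  step 5: row=5, L[5]='x', prepend. Next row=LF[5]=3
  step 6: row=3, L[3]='x', prepend. Next row=LF[3]=2
Reversed output: xxzzx$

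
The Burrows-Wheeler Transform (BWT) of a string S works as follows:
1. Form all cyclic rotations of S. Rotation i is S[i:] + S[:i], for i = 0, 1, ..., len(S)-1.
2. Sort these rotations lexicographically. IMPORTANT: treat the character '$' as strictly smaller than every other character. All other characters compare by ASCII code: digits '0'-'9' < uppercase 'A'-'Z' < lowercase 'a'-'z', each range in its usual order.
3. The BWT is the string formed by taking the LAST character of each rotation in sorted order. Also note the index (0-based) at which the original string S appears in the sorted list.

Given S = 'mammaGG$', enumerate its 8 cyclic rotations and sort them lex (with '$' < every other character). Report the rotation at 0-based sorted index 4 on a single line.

Answer: ammaGG$m

Derivation:
All 8 rotations (rotation i = S[i:]+S[:i]):
  rot[0] = mammaGG$
  rot[1] = ammaGG$m
  rot[2] = mmaGG$ma
  rot[3] = maGG$mam
  rot[4] = aGG$mamm
  rot[5] = GG$mamma
  rot[6] = G$mammaG
  rot[7] = $mammaGG
Sorted (with $ < everything):
  sorted[0] = $mammaGG
  sorted[1] = G$mammaG
  sorted[2] = GG$mamma
  sorted[3] = aGG$mamm
  sorted[4] = ammaGG$m
  sorted[5] = maGG$mam
  sorted[6] = mammaGG$
  sorted[7] = mmaGG$ma
sorted[4] = ammaGG$m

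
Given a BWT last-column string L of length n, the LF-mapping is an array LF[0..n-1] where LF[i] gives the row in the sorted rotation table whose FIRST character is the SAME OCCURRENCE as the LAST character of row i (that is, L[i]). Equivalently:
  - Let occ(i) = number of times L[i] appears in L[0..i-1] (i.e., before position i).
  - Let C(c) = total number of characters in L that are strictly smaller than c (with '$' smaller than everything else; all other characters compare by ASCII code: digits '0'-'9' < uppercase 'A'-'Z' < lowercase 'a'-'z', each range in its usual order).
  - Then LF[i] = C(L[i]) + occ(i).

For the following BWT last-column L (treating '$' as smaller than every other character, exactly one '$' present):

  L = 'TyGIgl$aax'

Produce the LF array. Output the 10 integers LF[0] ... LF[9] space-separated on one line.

Answer: 3 9 1 2 6 7 0 4 5 8

Derivation:
Char counts: '$':1, 'G':1, 'I':1, 'T':1, 'a':2, 'g':1, 'l':1, 'x':1, 'y':1
C (first-col start): C('$')=0, C('G')=1, C('I')=2, C('T')=3, C('a')=4, C('g')=6, C('l')=7, C('x')=8, C('y')=9
L[0]='T': occ=0, LF[0]=C('T')+0=3+0=3
L[1]='y': occ=0, LF[1]=C('y')+0=9+0=9
L[2]='G': occ=0, LF[2]=C('G')+0=1+0=1
L[3]='I': occ=0, LF[3]=C('I')+0=2+0=2
L[4]='g': occ=0, LF[4]=C('g')+0=6+0=6
L[5]='l': occ=0, LF[5]=C('l')+0=7+0=7
L[6]='$': occ=0, LF[6]=C('$')+0=0+0=0
L[7]='a': occ=0, LF[7]=C('a')+0=4+0=4
L[8]='a': occ=1, LF[8]=C('a')+1=4+1=5
L[9]='x': occ=0, LF[9]=C('x')+0=8+0=8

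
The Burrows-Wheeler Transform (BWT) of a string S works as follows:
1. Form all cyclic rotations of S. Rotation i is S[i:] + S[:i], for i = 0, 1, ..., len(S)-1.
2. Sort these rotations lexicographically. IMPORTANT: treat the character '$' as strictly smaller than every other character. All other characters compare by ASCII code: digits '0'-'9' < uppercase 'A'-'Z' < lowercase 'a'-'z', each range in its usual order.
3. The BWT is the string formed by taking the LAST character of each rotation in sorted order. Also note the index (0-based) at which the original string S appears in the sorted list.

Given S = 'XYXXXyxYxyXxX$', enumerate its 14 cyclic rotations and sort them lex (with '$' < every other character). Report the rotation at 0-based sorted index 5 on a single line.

All 14 rotations (rotation i = S[i:]+S[:i]):
  rot[0] = XYXXXyxYxyXxX$
  rot[1] = YXXXyxYxyXxX$X
  rot[2] = XXXyxYxyXxX$XY
  rot[3] = XXyxYxyXxX$XYX
  rot[4] = XyxYxyXxX$XYXX
  rot[5] = yxYxyXxX$XYXXX
  rot[6] = xYxyXxX$XYXXXy
  rot[7] = YxyXxX$XYXXXyx
  rot[8] = xyXxX$XYXXXyxY
  rot[9] = yXxX$XYXXXyxYx
  rot[10] = XxX$XYXXXyxYxy
  rot[11] = xX$XYXXXyxYxyX
  rot[12] = X$XYXXXyxYxyXx
  rot[13] = $XYXXXyxYxyXxX
Sorted (with $ < everything):
  sorted[0] = $XYXXXyxYxyXxX
  sorted[1] = X$XYXXXyxYxyXx
  sorted[2] = XXXyxYxyXxX$XY
  sorted[3] = XXyxYxyXxX$XYX
  sorted[4] = XYXXXyxYxyXxX$
  sorted[5] = XxX$XYXXXyxYxy
  sorted[6] = XyxYxyXxX$XYXX
  sorted[7] = YXXXyxYxyXxX$X
  sorted[8] = YxyXxX$XYXXXyx
  sorted[9] = xX$XYXXXyxYxyX
  sorted[10] = xYxyXxX$XYXXXy
  sorted[11] = xyXxX$XYXXXyxY
  sorted[12] = yXxX$XYXXXyxYx
  sorted[13] = yxYxyXxX$XYXXX
sorted[5] = XxX$XYXXXyxYxy

Answer: XxX$XYXXXyxYxy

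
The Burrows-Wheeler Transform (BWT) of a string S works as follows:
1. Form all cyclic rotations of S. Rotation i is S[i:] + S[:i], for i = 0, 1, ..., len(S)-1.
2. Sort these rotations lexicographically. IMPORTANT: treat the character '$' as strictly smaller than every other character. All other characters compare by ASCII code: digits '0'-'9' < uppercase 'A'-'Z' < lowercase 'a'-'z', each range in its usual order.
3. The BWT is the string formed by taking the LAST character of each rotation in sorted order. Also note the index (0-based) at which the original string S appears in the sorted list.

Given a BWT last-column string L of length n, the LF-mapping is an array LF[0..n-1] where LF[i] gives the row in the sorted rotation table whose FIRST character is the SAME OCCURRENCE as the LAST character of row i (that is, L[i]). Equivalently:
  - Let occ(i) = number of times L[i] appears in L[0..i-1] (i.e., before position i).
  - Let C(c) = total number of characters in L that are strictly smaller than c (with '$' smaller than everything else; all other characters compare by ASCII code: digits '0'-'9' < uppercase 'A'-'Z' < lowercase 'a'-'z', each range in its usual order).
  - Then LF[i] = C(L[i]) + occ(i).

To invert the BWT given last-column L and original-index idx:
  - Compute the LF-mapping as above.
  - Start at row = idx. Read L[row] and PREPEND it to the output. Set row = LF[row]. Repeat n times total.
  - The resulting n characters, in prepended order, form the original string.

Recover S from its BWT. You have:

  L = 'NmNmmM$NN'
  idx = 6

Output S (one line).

Answer: mMNmNmNN$

Derivation:
LF mapping: 2 6 3 7 8 1 0 4 5
Walk LF starting at row 6, prepending L[row]:
  step 1: row=6, L[6]='$', prepend. Next row=LF[6]=0
  step 2: row=0, L[0]='N', prepend. Next row=LF[0]=2
  step 3: row=2, L[2]='N', prepend. Next row=LF[2]=3
  step 4: row=3, L[3]='m', prepend. Next row=LF[3]=7
  step 5: row=7, L[7]='N', prepend. Next row=LF[7]=4
  step 6: row=4, L[4]='m', prepend. Next row=LF[4]=8
  step 7: row=8, L[8]='N', prepend. Next row=LF[8]=5
  step 8: row=5, L[5]='M', prepend. Next row=LF[5]=1
  step 9: row=1, L[1]='m', prepend. Next row=LF[1]=6
Reversed output: mMNmNmNN$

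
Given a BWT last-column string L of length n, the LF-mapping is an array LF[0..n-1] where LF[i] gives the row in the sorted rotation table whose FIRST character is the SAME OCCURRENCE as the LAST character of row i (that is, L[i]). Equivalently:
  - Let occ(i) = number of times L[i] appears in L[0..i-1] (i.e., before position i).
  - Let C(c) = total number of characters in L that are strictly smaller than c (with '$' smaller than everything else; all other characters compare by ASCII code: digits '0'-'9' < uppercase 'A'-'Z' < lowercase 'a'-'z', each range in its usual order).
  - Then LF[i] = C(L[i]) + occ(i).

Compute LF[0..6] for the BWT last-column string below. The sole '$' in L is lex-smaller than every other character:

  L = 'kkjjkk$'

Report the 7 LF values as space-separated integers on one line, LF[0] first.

Answer: 3 4 1 2 5 6 0

Derivation:
Char counts: '$':1, 'j':2, 'k':4
C (first-col start): C('$')=0, C('j')=1, C('k')=3
L[0]='k': occ=0, LF[0]=C('k')+0=3+0=3
L[1]='k': occ=1, LF[1]=C('k')+1=3+1=4
L[2]='j': occ=0, LF[2]=C('j')+0=1+0=1
L[3]='j': occ=1, LF[3]=C('j')+1=1+1=2
L[4]='k': occ=2, LF[4]=C('k')+2=3+2=5
L[5]='k': occ=3, LF[5]=C('k')+3=3+3=6
L[6]='$': occ=0, LF[6]=C('$')+0=0+0=0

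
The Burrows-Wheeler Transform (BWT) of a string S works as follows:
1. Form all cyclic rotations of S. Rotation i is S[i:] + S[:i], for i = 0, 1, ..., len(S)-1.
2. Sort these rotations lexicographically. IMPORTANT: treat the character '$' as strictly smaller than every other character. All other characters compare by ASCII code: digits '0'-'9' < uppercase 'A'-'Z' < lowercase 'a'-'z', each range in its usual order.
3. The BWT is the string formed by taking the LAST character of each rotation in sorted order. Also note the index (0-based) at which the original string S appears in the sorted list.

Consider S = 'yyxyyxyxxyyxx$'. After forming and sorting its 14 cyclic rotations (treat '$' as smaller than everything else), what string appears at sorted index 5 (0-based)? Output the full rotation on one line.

All 14 rotations (rotation i = S[i:]+S[:i]):
  rot[0] = yyxyyxyxxyyxx$
  rot[1] = yxyyxyxxyyxx$y
  rot[2] = xyyxyxxyyxx$yy
  rot[3] = yyxyxxyyxx$yyx
  rot[4] = yxyxxyyxx$yyxy
  rot[5] = xyxxyyxx$yyxyy
  rot[6] = yxxyyxx$yyxyyx
  rot[7] = xxyyxx$yyxyyxy
  rot[8] = xyyxx$yyxyyxyx
  rot[9] = yyxx$yyxyyxyxx
  rot[10] = yxx$yyxyyxyxxy
  rot[11] = xx$yyxyyxyxxyy
  rot[12] = x$yyxyyxyxxyyx
  rot[13] = $yyxyyxyxxyyxx
Sorted (with $ < everything):
  sorted[0] = $yyxyyxyxxyyxx
  sorted[1] = x$yyxyyxyxxyyx
  sorted[2] = xx$yyxyyxyxxyy
  sorted[3] = xxyyxx$yyxyyxy
  sorted[4] = xyxxyyxx$yyxyy
  sorted[5] = xyyxx$yyxyyxyx
  sorted[6] = xyyxyxxyyxx$yy
  sorted[7] = yxx$yyxyyxyxxy
  sorted[8] = yxxyyxx$yyxyyx
  sorted[9] = yxyxxyyxx$yyxy
  sorted[10] = yxyyxyxxyyxx$y
  sorted[11] = yyxx$yyxyyxyxx
  sorted[12] = yyxyxxyyxx$yyx
  sorted[13] = yyxyyxyxxyyxx$
sorted[5] = xyyxx$yyxyyxyx

Answer: xyyxx$yyxyyxyx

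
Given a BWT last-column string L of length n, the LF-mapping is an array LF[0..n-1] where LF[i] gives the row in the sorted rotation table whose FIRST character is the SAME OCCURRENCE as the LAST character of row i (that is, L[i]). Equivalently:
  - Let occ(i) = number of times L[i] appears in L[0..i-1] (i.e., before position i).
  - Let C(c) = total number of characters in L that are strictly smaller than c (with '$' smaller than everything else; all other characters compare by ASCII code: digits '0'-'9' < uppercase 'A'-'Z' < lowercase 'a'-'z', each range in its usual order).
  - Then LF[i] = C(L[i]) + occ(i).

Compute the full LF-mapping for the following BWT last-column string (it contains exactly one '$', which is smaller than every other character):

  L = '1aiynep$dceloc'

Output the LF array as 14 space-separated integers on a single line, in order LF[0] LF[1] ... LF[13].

Char counts: '$':1, '1':1, 'a':1, 'c':2, 'd':1, 'e':2, 'i':1, 'l':1, 'n':1, 'o':1, 'p':1, 'y':1
C (first-col start): C('$')=0, C('1')=1, C('a')=2, C('c')=3, C('d')=5, C('e')=6, C('i')=8, C('l')=9, C('n')=10, C('o')=11, C('p')=12, C('y')=13
L[0]='1': occ=0, LF[0]=C('1')+0=1+0=1
L[1]='a': occ=0, LF[1]=C('a')+0=2+0=2
L[2]='i': occ=0, LF[2]=C('i')+0=8+0=8
L[3]='y': occ=0, LF[3]=C('y')+0=13+0=13
L[4]='n': occ=0, LF[4]=C('n')+0=10+0=10
L[5]='e': occ=0, LF[5]=C('e')+0=6+0=6
L[6]='p': occ=0, LF[6]=C('p')+0=12+0=12
L[7]='$': occ=0, LF[7]=C('$')+0=0+0=0
L[8]='d': occ=0, LF[8]=C('d')+0=5+0=5
L[9]='c': occ=0, LF[9]=C('c')+0=3+0=3
L[10]='e': occ=1, LF[10]=C('e')+1=6+1=7
L[11]='l': occ=0, LF[11]=C('l')+0=9+0=9
L[12]='o': occ=0, LF[12]=C('o')+0=11+0=11
L[13]='c': occ=1, LF[13]=C('c')+1=3+1=4

Answer: 1 2 8 13 10 6 12 0 5 3 7 9 11 4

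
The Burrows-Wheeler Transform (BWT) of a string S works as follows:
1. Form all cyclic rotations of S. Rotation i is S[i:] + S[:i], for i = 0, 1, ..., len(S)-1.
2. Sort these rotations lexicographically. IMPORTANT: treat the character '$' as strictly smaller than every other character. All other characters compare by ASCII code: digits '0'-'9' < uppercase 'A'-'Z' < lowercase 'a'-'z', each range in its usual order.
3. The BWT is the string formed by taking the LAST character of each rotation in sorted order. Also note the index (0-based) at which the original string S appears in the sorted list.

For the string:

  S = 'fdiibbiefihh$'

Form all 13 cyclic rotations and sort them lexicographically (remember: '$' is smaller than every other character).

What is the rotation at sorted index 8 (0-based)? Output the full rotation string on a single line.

All 13 rotations (rotation i = S[i:]+S[:i]):
  rot[0] = fdiibbiefihh$
  rot[1] = diibbiefihh$f
  rot[2] = iibbiefihh$fd
  rot[3] = ibbiefihh$fdi
  rot[4] = bbiefihh$fdii
  rot[5] = biefihh$fdiib
  rot[6] = iefihh$fdiibb
  rot[7] = efihh$fdiibbi
  rot[8] = fihh$fdiibbie
  rot[9] = ihh$fdiibbief
  rot[10] = hh$fdiibbiefi
  rot[11] = h$fdiibbiefih
  rot[12] = $fdiibbiefihh
Sorted (with $ < everything):
  sorted[0] = $fdiibbiefihh
  sorted[1] = bbiefihh$fdii
  sorted[2] = biefihh$fdiib
  sorted[3] = diibbiefihh$f
  sorted[4] = efihh$fdiibbi
  sorted[5] = fdiibbiefihh$
  sorted[6] = fihh$fdiibbie
  sorted[7] = h$fdiibbiefih
  sorted[8] = hh$fdiibbiefi
  sorted[9] = ibbiefihh$fdi
  sorted[10] = iefihh$fdiibb
  sorted[11] = ihh$fdiibbief
  sorted[12] = iibbiefihh$fd
sorted[8] = hh$fdiibbiefi

Answer: hh$fdiibbiefi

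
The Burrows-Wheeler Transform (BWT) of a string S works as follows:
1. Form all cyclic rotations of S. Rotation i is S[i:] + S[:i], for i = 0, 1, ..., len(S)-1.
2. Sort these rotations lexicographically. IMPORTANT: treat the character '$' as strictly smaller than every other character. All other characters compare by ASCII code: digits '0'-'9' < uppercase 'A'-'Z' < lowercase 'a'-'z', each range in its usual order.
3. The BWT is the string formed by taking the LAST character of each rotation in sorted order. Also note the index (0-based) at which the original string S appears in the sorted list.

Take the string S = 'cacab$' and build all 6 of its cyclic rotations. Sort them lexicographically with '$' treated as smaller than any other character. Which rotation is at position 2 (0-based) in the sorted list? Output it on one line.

All 6 rotations (rotation i = S[i:]+S[:i]):
  rot[0] = cacab$
  rot[1] = acab$c
  rot[2] = cab$ca
  rot[3] = ab$cac
  rot[4] = b$caca
  rot[5] = $cacab
Sorted (with $ < everything):
  sorted[0] = $cacab
  sorted[1] = ab$cac
  sorted[2] = acab$c
  sorted[3] = b$caca
  sorted[4] = cab$ca
  sorted[5] = cacab$
sorted[2] = acab$c

Answer: acab$c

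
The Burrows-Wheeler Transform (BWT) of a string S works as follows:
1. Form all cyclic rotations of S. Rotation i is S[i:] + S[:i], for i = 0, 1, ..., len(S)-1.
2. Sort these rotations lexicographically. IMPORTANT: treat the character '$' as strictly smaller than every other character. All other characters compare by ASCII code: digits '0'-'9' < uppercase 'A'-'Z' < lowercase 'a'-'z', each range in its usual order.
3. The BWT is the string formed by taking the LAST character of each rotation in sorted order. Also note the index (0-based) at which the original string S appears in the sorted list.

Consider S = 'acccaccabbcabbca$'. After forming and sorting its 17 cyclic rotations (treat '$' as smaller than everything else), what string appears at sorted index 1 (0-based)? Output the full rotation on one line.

All 17 rotations (rotation i = S[i:]+S[:i]):
  rot[0] = acccaccabbcabbca$
  rot[1] = cccaccabbcabbca$a
  rot[2] = ccaccabbcabbca$ac
  rot[3] = caccabbcabbca$acc
  rot[4] = accabbcabbca$accc
  rot[5] = ccabbcabbca$accca
  rot[6] = cabbcabbca$acccac
  rot[7] = abbcabbca$acccacc
  rot[8] = bbcabbca$acccacca
  rot[9] = bcabbca$acccaccab
  rot[10] = cabbca$acccaccabb
  rot[11] = abbca$acccaccabbc
  rot[12] = bbca$acccaccabbca
  rot[13] = bca$acccaccabbcab
  rot[14] = ca$acccaccabbcabb
  rot[15] = a$acccaccabbcabbc
  rot[16] = $acccaccabbcabbca
Sorted (with $ < everything):
  sorted[0] = $acccaccabbcabbca
  sorted[1] = a$acccaccabbcabbc
  sorted[2] = abbca$acccaccabbc
  sorted[3] = abbcabbca$acccacc
  sorted[4] = accabbcabbca$accc
  sorted[5] = acccaccabbcabbca$
  sorted[6] = bbca$acccaccabbca
  sorted[7] = bbcabbca$acccacca
  sorted[8] = bca$acccaccabbcab
  sorted[9] = bcabbca$acccaccab
  sorted[10] = ca$acccaccabbcabb
  sorted[11] = cabbca$acccaccabb
  sorted[12] = cabbcabbca$acccac
  sorted[13] = caccabbcabbca$acc
  sorted[14] = ccabbcabbca$accca
  sorted[15] = ccaccabbcabbca$ac
  sorted[16] = cccaccabbcabbca$a
sorted[1] = a$acccaccabbcabbc

Answer: a$acccaccabbcabbc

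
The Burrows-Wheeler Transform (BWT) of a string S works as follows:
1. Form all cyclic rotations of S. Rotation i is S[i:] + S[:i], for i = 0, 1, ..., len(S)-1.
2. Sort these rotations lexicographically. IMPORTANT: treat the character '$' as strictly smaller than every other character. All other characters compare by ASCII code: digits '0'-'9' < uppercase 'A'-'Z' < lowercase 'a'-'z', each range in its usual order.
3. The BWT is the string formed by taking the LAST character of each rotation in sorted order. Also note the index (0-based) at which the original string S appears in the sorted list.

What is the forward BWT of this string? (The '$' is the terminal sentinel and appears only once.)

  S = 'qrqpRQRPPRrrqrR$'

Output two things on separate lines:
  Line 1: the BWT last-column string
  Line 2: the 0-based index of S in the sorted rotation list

All 16 rotations (rotation i = S[i:]+S[:i]):
  rot[0] = qrqpRQRPPRrrqrR$
  rot[1] = rqpRQRPPRrrqrR$q
  rot[2] = qpRQRPPRrrqrR$qr
  rot[3] = pRQRPPRrrqrR$qrq
  rot[4] = RQRPPRrrqrR$qrqp
  rot[5] = QRPPRrrqrR$qrqpR
  rot[6] = RPPRrrqrR$qrqpRQ
  rot[7] = PPRrrqrR$qrqpRQR
  rot[8] = PRrrqrR$qrqpRQRP
  rot[9] = RrrqrR$qrqpRQRPP
  rot[10] = rrqrR$qrqpRQRPPR
  rot[11] = rqrR$qrqpRQRPPRr
  rot[12] = qrR$qrqpRQRPPRrr
  rot[13] = rR$qrqpRQRPPRrrq
  rot[14] = R$qrqpRQRPPRrrqr
  rot[15] = $qrqpRQRPPRrrqrR
Sorted (with $ < everything):
  sorted[0] = $qrqpRQRPPRrrqrR  (last char: 'R')
  sorted[1] = PPRrrqrR$qrqpRQR  (last char: 'R')
  sorted[2] = PRrrqrR$qrqpRQRP  (last char: 'P')
  sorted[3] = QRPPRrrqrR$qrqpR  (last char: 'R')
  sorted[4] = R$qrqpRQRPPRrrqr  (last char: 'r')
  sorted[5] = RPPRrrqrR$qrqpRQ  (last char: 'Q')
  sorted[6] = RQRPPRrrqrR$qrqp  (last char: 'p')
  sorted[7] = RrrqrR$qrqpRQRPP  (last char: 'P')
  sorted[8] = pRQRPPRrrqrR$qrq  (last char: 'q')
  sorted[9] = qpRQRPPRrrqrR$qr  (last char: 'r')
  sorted[10] = qrR$qrqpRQRPPRrr  (last char: 'r')
  sorted[11] = qrqpRQRPPRrrqrR$  (last char: '$')
  sorted[12] = rR$qrqpRQRPPRrrq  (last char: 'q')
  sorted[13] = rqpRQRPPRrrqrR$q  (last char: 'q')
  sorted[14] = rqrR$qrqpRQRPPRr  (last char: 'r')
  sorted[15] = rrqrR$qrqpRQRPPR  (last char: 'R')
Last column: RRPRrQpPqrr$qqrR
Original string S is at sorted index 11

Answer: RRPRrQpPqrr$qqrR
11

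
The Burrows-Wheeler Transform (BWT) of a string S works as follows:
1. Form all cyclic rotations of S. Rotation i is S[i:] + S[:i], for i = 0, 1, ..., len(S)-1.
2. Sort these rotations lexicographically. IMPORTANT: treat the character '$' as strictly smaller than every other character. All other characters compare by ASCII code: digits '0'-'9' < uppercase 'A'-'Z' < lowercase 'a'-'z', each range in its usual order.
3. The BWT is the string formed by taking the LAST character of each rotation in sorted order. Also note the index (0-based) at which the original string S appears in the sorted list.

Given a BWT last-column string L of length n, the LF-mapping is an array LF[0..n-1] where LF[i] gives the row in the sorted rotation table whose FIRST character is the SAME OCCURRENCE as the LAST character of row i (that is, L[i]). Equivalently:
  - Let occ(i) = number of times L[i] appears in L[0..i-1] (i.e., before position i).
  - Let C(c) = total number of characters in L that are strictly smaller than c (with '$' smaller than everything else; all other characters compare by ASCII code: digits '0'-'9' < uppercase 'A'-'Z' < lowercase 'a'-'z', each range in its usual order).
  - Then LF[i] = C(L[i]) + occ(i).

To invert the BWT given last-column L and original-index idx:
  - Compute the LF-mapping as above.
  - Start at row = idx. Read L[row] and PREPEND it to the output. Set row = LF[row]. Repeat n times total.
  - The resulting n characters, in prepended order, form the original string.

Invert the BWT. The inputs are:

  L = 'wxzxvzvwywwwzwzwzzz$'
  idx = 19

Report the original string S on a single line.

Answer: zzzzzwwzywzvwxvwwxw$

Derivation:
LF mapping: 3 10 13 11 1 14 2 4 12 5 6 7 15 8 16 9 17 18 19 0
Walk LF starting at row 19, prepending L[row]:
  step 1: row=19, L[19]='$', prepend. Next row=LF[19]=0
  step 2: row=0, L[0]='w', prepend. Next row=LF[0]=3
  step 3: row=3, L[3]='x', prepend. Next row=LF[3]=11
  step 4: row=11, L[11]='w', prepend. Next row=LF[11]=7
  step 5: row=7, L[7]='w', prepend. Next row=LF[7]=4
  step 6: row=4, L[4]='v', prepend. Next row=LF[4]=1
  step 7: row=1, L[1]='x', prepend. Next row=LF[1]=10
  step 8: row=10, L[10]='w', prepend. Next row=LF[10]=6
  step 9: row=6, L[6]='v', prepend. Next row=LF[6]=2
  step 10: row=2, L[2]='z', prepend. Next row=LF[2]=13
  step 11: row=13, L[13]='w', prepend. Next row=LF[13]=8
  step 12: row=8, L[8]='y', prepend. Next row=LF[8]=12
  step 13: row=12, L[12]='z', prepend. Next row=LF[12]=15
  step 14: row=15, L[15]='w', prepend. Next row=LF[15]=9
  step 15: row=9, L[9]='w', prepend. Next row=LF[9]=5
  step 16: row=5, L[5]='z', prepend. Next row=LF[5]=14
  step 17: row=14, L[14]='z', prepend. Next row=LF[14]=16
  step 18: row=16, L[16]='z', prepend. Next row=LF[16]=17
  step 19: row=17, L[17]='z', prepend. Next row=LF[17]=18
  step 20: row=18, L[18]='z', prepend. Next row=LF[18]=19
Reversed output: zzzzzwwzywzvwxvwwxw$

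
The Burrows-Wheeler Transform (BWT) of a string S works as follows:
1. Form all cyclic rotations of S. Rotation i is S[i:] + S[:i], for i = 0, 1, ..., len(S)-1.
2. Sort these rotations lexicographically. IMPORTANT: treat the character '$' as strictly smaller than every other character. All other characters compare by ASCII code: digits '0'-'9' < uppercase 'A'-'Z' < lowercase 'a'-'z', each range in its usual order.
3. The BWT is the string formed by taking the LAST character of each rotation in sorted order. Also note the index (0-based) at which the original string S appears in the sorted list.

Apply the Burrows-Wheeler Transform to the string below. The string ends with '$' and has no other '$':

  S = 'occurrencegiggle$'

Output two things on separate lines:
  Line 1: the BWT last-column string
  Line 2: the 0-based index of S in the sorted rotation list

Answer: eonclcrieggge$ruc
13

Derivation:
All 17 rotations (rotation i = S[i:]+S[:i]):
  rot[0] = occurrencegiggle$
  rot[1] = ccurrencegiggle$o
  rot[2] = currencegiggle$oc
  rot[3] = urrencegiggle$occ
  rot[4] = rrencegiggle$occu
  rot[5] = rencegiggle$occur
  rot[6] = encegiggle$occurr
  rot[7] = ncegiggle$occurre
  rot[8] = cegiggle$occurren
  rot[9] = egiggle$occurrenc
  rot[10] = giggle$occurrence
  rot[11] = iggle$occurrenceg
  rot[12] = ggle$occurrencegi
  rot[13] = gle$occurrencegig
  rot[14] = le$occurrencegigg
  rot[15] = e$occurrencegiggl
  rot[16] = $occurrencegiggle
Sorted (with $ < everything):
  sorted[0] = $occurrencegiggle  (last char: 'e')
  sorted[1] = ccurrencegiggle$o  (last char: 'o')
  sorted[2] = cegiggle$occurren  (last char: 'n')
  sorted[3] = currencegiggle$oc  (last char: 'c')
  sorted[4] = e$occurrencegiggl  (last char: 'l')
  sorted[5] = egiggle$occurrenc  (last char: 'c')
  sorted[6] = encegiggle$occurr  (last char: 'r')
  sorted[7] = ggle$occurrencegi  (last char: 'i')
  sorted[8] = giggle$occurrence  (last char: 'e')
  sorted[9] = gle$occurrencegig  (last char: 'g')
  sorted[10] = iggle$occurrenceg  (last char: 'g')
  sorted[11] = le$occurrencegigg  (last char: 'g')
  sorted[12] = ncegiggle$occurre  (last char: 'e')
  sorted[13] = occurrencegiggle$  (last char: '$')
  sorted[14] = rencegiggle$occur  (last char: 'r')
  sorted[15] = rrencegiggle$occu  (last char: 'u')
  sorted[16] = urrencegiggle$occ  (last char: 'c')
Last column: eonclcrieggge$ruc
Original string S is at sorted index 13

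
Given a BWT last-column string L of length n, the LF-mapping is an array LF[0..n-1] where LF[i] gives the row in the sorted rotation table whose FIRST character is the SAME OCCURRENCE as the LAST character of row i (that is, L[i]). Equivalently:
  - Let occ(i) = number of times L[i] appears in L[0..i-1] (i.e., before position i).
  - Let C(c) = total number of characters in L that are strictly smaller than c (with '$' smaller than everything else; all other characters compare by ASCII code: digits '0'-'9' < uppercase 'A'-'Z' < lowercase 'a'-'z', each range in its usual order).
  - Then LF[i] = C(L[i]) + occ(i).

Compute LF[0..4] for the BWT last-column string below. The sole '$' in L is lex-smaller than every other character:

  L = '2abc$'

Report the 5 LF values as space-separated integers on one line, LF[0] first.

Answer: 1 2 3 4 0

Derivation:
Char counts: '$':1, '2':1, 'a':1, 'b':1, 'c':1
C (first-col start): C('$')=0, C('2')=1, C('a')=2, C('b')=3, C('c')=4
L[0]='2': occ=0, LF[0]=C('2')+0=1+0=1
L[1]='a': occ=0, LF[1]=C('a')+0=2+0=2
L[2]='b': occ=0, LF[2]=C('b')+0=3+0=3
L[3]='c': occ=0, LF[3]=C('c')+0=4+0=4
L[4]='$': occ=0, LF[4]=C('$')+0=0+0=0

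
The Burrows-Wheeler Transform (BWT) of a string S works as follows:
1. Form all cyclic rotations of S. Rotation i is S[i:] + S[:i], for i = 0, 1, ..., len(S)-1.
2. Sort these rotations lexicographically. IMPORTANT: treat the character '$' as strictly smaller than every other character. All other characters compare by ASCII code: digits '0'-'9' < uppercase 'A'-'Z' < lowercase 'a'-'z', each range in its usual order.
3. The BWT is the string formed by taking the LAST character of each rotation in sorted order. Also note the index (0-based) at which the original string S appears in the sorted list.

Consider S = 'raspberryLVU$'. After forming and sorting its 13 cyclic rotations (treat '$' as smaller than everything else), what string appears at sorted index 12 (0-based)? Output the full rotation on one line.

Answer: yLVU$raspberr

Derivation:
All 13 rotations (rotation i = S[i:]+S[:i]):
  rot[0] = raspberryLVU$
  rot[1] = aspberryLVU$r
  rot[2] = spberryLVU$ra
  rot[3] = pberryLVU$ras
  rot[4] = berryLVU$rasp
  rot[5] = erryLVU$raspb
  rot[6] = rryLVU$raspbe
  rot[7] = ryLVU$raspber
  rot[8] = yLVU$raspberr
  rot[9] = LVU$raspberry
  rot[10] = VU$raspberryL
  rot[11] = U$raspberryLV
  rot[12] = $raspberryLVU
Sorted (with $ < everything):
  sorted[0] = $raspberryLVU
  sorted[1] = LVU$raspberry
  sorted[2] = U$raspberryLV
  sorted[3] = VU$raspberryL
  sorted[4] = aspberryLVU$r
  sorted[5] = berryLVU$rasp
  sorted[6] = erryLVU$raspb
  sorted[7] = pberryLVU$ras
  sorted[8] = raspberryLVU$
  sorted[9] = rryLVU$raspbe
  sorted[10] = ryLVU$raspber
  sorted[11] = spberryLVU$ra
  sorted[12] = yLVU$raspberr
sorted[12] = yLVU$raspberr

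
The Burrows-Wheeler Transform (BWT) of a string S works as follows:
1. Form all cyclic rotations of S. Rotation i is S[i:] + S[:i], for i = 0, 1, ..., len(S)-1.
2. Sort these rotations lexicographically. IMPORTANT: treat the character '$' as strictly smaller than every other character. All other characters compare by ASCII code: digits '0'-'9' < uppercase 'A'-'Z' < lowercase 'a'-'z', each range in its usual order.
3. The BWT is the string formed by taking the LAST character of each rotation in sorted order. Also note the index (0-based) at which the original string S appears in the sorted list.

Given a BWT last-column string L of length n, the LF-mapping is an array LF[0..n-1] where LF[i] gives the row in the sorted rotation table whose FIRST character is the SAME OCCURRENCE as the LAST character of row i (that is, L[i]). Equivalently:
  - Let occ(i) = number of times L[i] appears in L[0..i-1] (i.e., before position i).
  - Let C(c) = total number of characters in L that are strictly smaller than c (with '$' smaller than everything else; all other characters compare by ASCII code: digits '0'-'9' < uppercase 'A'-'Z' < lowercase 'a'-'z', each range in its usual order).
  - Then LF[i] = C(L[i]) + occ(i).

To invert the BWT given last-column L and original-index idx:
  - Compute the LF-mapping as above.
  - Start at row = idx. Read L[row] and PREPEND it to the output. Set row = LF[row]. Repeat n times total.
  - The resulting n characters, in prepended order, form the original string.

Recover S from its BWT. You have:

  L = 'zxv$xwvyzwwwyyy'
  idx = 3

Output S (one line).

LF mapping: 13 7 1 0 8 3 2 9 14 4 5 6 10 11 12
Walk LF starting at row 3, prepending L[row]:
  step 1: row=3, L[3]='$', prepend. Next row=LF[3]=0
  step 2: row=0, L[0]='z', prepend. Next row=LF[0]=13
  step 3: row=13, L[13]='y', prepend. Next row=LF[13]=11
  step 4: row=11, L[11]='w', prepend. Next row=LF[11]=6
  step 5: row=6, L[6]='v', prepend. Next row=LF[6]=2
  step 6: row=2, L[2]='v', prepend. Next row=LF[2]=1
  step 7: row=1, L[1]='x', prepend. Next row=LF[1]=7
  step 8: row=7, L[7]='y', prepend. Next row=LF[7]=9
  step 9: row=9, L[9]='w', prepend. Next row=LF[9]=4
  step 10: row=4, L[4]='x', prepend. Next row=LF[4]=8
  step 11: row=8, L[8]='z', prepend. Next row=LF[8]=14
  step 12: row=14, L[14]='y', prepend. Next row=LF[14]=12
  step 13: row=12, L[12]='y', prepend. Next row=LF[12]=10
  step 14: row=10, L[10]='w', prepend. Next row=LF[10]=5
  step 15: row=5, L[5]='w', prepend. Next row=LF[5]=3
Reversed output: wwyyzxwyxvvwyz$

Answer: wwyyzxwyxvvwyz$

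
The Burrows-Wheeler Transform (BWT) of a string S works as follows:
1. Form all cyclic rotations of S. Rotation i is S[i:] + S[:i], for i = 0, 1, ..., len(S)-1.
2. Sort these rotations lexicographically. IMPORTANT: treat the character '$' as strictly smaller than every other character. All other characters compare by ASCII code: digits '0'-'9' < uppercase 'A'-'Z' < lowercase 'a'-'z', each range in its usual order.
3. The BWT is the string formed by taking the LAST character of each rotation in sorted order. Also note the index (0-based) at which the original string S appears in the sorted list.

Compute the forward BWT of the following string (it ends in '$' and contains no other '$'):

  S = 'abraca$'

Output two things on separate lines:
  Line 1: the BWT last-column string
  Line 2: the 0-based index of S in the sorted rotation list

All 7 rotations (rotation i = S[i:]+S[:i]):
  rot[0] = abraca$
  rot[1] = braca$a
  rot[2] = raca$ab
  rot[3] = aca$abr
  rot[4] = ca$abra
  rot[5] = a$abrac
  rot[6] = $abraca
Sorted (with $ < everything):
  sorted[0] = $abraca  (last char: 'a')
  sorted[1] = a$abrac  (last char: 'c')
  sorted[2] = abraca$  (last char: '$')
  sorted[3] = aca$abr  (last char: 'r')
  sorted[4] = braca$a  (last char: 'a')
  sorted[5] = ca$abra  (last char: 'a')
  sorted[6] = raca$ab  (last char: 'b')
Last column: ac$raab
Original string S is at sorted index 2

Answer: ac$raab
2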